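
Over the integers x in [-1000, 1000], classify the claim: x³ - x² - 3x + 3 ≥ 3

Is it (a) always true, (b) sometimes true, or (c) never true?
Holds at x = 0: LHS = 0³ - 0² - 3·0 + 3 = 3; 3 ≥ 3 — holds
Fails at x = 1: LHS = 1³ - 1² - 3·1 + 3 = 0; 0 ≥ 3 — FAILS
It is satisfied by some integers in the range but not all.

Answer: Sometimes true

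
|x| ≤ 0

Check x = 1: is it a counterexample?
Substitute x = 1 into the relation:
x = 1: LHS = |1| = 1; 1 ≤ 0 — FAILS

Since the claim fails at x = 1, this value is a counterexample.

Answer: Yes, x = 1 is a counterexample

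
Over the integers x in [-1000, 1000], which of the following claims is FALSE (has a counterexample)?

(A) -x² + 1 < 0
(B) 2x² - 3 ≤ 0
(A) x = 0: LHS = -0² + 1 = 1; 1 < 0 — FAILS
(B) x = 2: LHS = 2·2² - 3 = 5; 5 ≤ 0 — FAILS

Answer: Both A and B are false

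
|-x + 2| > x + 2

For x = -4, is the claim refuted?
Substitute x = -4 into the relation:
x = -4: LHS = |-(-4) + 2| = |6| = 6, RHS = (-4) + 2 = -2; 6 > -2 — holds

The claim holds here, so x = -4 is not a counterexample. (A counterexample exists elsewhere, e.g. x = 0.)

Answer: No, x = -4 is not a counterexample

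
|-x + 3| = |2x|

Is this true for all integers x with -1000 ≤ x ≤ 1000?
The claim fails at x = 0:
x = 0: LHS = |-0 + 3| = |3| = 3, RHS = |2·0| = |0| = 0; 3 = 0 — FAILS

Because a single integer refutes it, the statement is false.

Answer: False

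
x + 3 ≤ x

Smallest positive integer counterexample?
Testing positive integers:
x = 1: LHS = 1 + 3 = 4; 4 ≤ 1 — FAILS  ← smallest positive counterexample

Answer: x = 1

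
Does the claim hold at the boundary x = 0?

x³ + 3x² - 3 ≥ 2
x = 0: LHS = 0³ + 3·0² - 3 = -3; -3 ≥ 2 — FAILS

The relation fails at x = 0, so x = 0 is a counterexample.

Answer: No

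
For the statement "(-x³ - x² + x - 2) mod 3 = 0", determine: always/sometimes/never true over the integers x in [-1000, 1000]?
Holds at x = 1: LHS = (-1³ - 1² + 1 - 2) mod 3 = (-3) mod 3 = 0; 0 = 0 — holds
Fails at x = 0: LHS = (-0³ - 0² + 0 - 2) mod 3 = (-2) mod 3 = 1; 1 = 0 — FAILS
It is satisfied by some integers in the range but not all.

Answer: Sometimes true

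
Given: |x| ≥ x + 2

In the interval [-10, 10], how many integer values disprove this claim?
Counterexamples in [-10, 10]: {0, 1, 2, 3, 4, 5, 6, 7, 8, 9, 10}.

Counting them gives 11 values.

Answer: 11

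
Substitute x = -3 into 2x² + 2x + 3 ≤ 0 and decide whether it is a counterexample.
Substitute x = -3 into the relation:
x = -3: LHS = 2·(-3)² + 2·(-3) + 3 = 15; 15 ≤ 0 — FAILS

Since the claim fails at x = -3, this value is a counterexample.

Answer: Yes, x = -3 is a counterexample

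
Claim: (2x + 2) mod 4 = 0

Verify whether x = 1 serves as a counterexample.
Substitute x = 1 into the relation:
x = 1: LHS = (2·1 + 2) mod 4 = 4 mod 4 = 0; 0 = 0 — holds

The claim holds here, so x = 1 is not a counterexample. (A counterexample exists elsewhere, e.g. x = 0.)

Answer: No, x = 1 is not a counterexample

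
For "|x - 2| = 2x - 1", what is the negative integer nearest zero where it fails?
Testing negative integers from -1 downward:
x = -1: LHS = |(-1) - 2| = |-3| = 3, RHS = 2·(-1) - 1 = -3; 3 = -3 — FAILS  ← closest negative counterexample to 0

Answer: x = -1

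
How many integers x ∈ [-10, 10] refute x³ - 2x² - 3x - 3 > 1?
Counterexamples in [-10, 10]: {-10, -9, -8, -7, -6, -5, -4, -3, -2, -1, 0, 1, 2, 3}.

Counting them gives 14 values.

Answer: 14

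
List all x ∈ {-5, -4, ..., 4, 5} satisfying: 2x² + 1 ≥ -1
Over all integers in [-5, 5], LHS − RHS is smallest at x = 0, where it equals 2:
x = 0: LHS = 2·0² + 1 = 1; 1 ≥ -1 — holds
At the ends of the range:
x = -5: LHS = 2·(-5)² + 1 = 51; 51 ≥ -1 — holds
x = 5: LHS = 2·5² + 1 = 51; 51 ≥ -1 — holds
Hence LHS − RHS is never negative, i.e. LHS ≥ RHS throughout, so the relation holds for every integer in [-5, 5].

Answer: All integers in [-5, 5]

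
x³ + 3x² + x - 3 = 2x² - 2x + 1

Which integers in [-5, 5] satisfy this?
Track d = LHS − RHS over the integers in [-5, 5]. Equality would need d = 0, but d changes sign only between consecutive integers, jumping over 0:
x = 0: LHS = 0³ + 3·0² + 0 - 3 = -3, RHS = 2·0² - 2·0 + 1 = 1; -3 = 1 — FAILS  (d = -4)
x = 1: LHS = 1³ + 3·1² + 1 - 3 = 2, RHS = 2·1² - 2·1 + 1 = 1; 2 = 1 — FAILS  (d = 1)
Away from these crossings d keeps a constant sign, and checking every integer in [-5, 5] confirms d ≠ 0 throughout. Hence the two sides are never equal, so the claimed relation (=) fails for every integer in [-5, 5].

Answer: None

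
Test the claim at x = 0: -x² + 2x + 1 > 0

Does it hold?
x = 0: LHS = -0² + 2·0 + 1 = 1; 1 > 0 — holds

The relation is satisfied at x = 0.

Answer: Yes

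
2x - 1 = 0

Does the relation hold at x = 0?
x = 0: LHS = 2·0 - 1 = -1; -1 = 0 — FAILS

The relation fails at x = 0, so x = 0 is a counterexample.

Answer: No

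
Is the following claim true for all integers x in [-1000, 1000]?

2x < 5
The claim fails at x = 3:
x = 3: LHS = 2·3 = 6; 6 < 5 — FAILS

Because a single integer refutes it, the statement is false.

Answer: False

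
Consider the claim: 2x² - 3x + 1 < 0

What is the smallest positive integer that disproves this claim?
Testing positive integers:
x = 1: LHS = 2·1² - 3·1 + 1 = 0; 0 < 0 — FAILS  ← smallest positive counterexample

Answer: x = 1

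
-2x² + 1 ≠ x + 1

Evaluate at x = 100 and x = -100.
x = 100: LHS = -2·100² + 1 = -19999, RHS = 100 + 1 = 101; -19999 ≠ 101 — holds
x = -100: LHS = -2·(-100)² + 1 = -19999, RHS = (-100) + 1 = -99; -19999 ≠ -99 — holds

Answer: Yes, holds for both x = 100 and x = -100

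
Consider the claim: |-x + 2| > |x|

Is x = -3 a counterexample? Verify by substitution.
Substitute x = -3 into the relation:
x = -3: LHS = |-(-3) + 2| = |5| = 5, RHS = |-3| = 3; 5 > 3 — holds

The claim holds here, so x = -3 is not a counterexample. (A counterexample exists elsewhere, e.g. x = 1.)

Answer: No, x = -3 is not a counterexample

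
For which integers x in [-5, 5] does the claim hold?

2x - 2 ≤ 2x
Over all integers in [-5, 5], LHS − RHS is largest at x = 0, where it equals -2:
x = 0: LHS = 2·0 - 2 = -2, RHS = 2·0 = 0; -2 ≤ 0 — holds
At the ends of the range:
x = -5: LHS = 2·(-5) - 2 = -12, RHS = 2·(-5) = -10; -12 ≤ -10 — holds
x = 5: LHS = 2·5 - 2 = 8, RHS = 2·5 = 10; 8 ≤ 10 — holds
Hence LHS − RHS is never positive, i.e. LHS ≤ RHS throughout, so the relation holds for every integer in [-5, 5].

Answer: All integers in [-5, 5]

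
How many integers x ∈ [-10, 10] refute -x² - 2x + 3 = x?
Counterexamples in [-10, 10]: {-10, -9, -8, -7, -6, -5, -4, -3, -2, -1, 0, 1, 2, 3, 4, 5, 6, 7, 8, 9, 10}.

Counting them gives 21 values.

Answer: 21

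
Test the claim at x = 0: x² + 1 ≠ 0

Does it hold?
x = 0: LHS = 0² + 1 = 1; 1 ≠ 0 — holds

The relation is satisfied at x = 0.

Answer: Yes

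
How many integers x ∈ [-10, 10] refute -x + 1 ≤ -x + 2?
Over all integers in [-10, 10], LHS − RHS is largest at x = 0, where it equals -1:
x = 0: LHS = -0 + 1 = 1, RHS = -0 + 2 = 2; 1 ≤ 2 — holds
At the ends of the range:
x = -10: LHS = -(-10) + 1 = 11, RHS = -(-10) + 2 = 12; 11 ≤ 12 — holds
x = 10: LHS = -10 + 1 = -9, RHS = -10 + 2 = -8; -9 ≤ -8 — holds
Hence LHS − RHS is never positive, i.e. LHS ≤ RHS throughout, so the relation holds for every integer in [-10, 10].

No counterexample appears in that range.

Answer: 0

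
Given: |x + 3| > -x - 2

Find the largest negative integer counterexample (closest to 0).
Testing negative integers from -1 downward:
x = -1: LHS = |(-1) + 3| = |2| = 2, RHS = -(-1) - 2 = -1; 2 > -1 — holds
x = -2: LHS = |(-2) + 3| = |1| = 1, RHS = -(-2) - 2 = 0; 1 > 0 — holds
x = -3: LHS = |(-3) + 3| = |0| = 0, RHS = -(-3) - 2 = 1; 0 > 1 — FAILS  ← closest negative counterexample to 0

Answer: x = -3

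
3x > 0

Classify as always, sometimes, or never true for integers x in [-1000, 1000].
Holds at x = 1: LHS = 3·1 = 3; 3 > 0 — holds
Fails at x = 0: LHS = 3·0 = 0; 0 > 0 — FAILS
It is satisfied by some integers in the range but not all.

Answer: Sometimes true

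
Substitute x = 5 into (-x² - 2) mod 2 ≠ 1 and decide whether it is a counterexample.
Substitute x = 5 into the relation:
x = 5: LHS = (-5² - 2) mod 2 = (-27) mod 2 = 1; 1 ≠ 1 — FAILS

Since the claim fails at x = 5, this value is a counterexample.

Answer: Yes, x = 5 is a counterexample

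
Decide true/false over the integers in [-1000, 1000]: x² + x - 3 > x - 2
The claim fails at x = 0:
x = 0: LHS = 0² + 0 - 3 = -3, RHS = 0 - 2 = -2; -3 > -2 — FAILS

Because a single integer refutes it, the statement is false.

Answer: False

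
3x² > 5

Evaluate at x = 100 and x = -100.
x = 100: LHS = 3·100² = 30000; 30000 > 5 — holds
x = -100: LHS = 3·(-100)² = 30000; 30000 > 5 — holds

Answer: Yes, holds for both x = 100 and x = -100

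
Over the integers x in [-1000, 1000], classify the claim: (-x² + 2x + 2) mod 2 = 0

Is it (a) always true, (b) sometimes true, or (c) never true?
Holds at x = 0: LHS = (-0² + 2·0 + 2) mod 2 = 2 mod 2 = 0; 0 = 0 — holds
Fails at x = 1: LHS = (-1² + 2·1 + 2) mod 2 = 3 mod 2 = 1; 1 = 0 — FAILS
It is satisfied by some integers in the range but not all.

Answer: Sometimes true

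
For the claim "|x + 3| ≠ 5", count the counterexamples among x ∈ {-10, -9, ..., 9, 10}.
Counterexamples in [-10, 10]: {-8, 2}.

Counting them gives 2 values.

Answer: 2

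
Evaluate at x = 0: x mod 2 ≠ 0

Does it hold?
x = 0: LHS = 0 mod 2 = 0; 0 ≠ 0 — FAILS

The relation fails at x = 0, so x = 0 is a counterexample.

Answer: No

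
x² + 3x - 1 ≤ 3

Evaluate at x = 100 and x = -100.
x = 100: LHS = 100² + 3·100 - 1 = 10299; 10299 ≤ 3 — FAILS
x = -100: LHS = (-100)² + 3·(-100) - 1 = 9699; 9699 ≤ 3 — FAILS

Answer: No, fails for both x = 100 and x = -100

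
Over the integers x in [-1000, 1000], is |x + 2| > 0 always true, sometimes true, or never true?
Holds at x = 0: LHS = |0 + 2| = |2| = 2; 2 > 0 — holds
Fails at x = -2: LHS = |(-2) + 2| = |0| = 0; 0 > 0 — FAILS
It is satisfied by some integers in the range but not all.

Answer: Sometimes true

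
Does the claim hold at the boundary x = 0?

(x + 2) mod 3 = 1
x = 0: LHS = (0 + 2) mod 3 = 2 mod 3 = 2; 2 = 1 — FAILS

The relation fails at x = 0, so x = 0 is a counterexample.

Answer: No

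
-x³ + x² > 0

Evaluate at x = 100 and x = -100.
x = 100: LHS = -100³ + 100² = -990000; -990000 > 0 — FAILS
x = -100: LHS = -(-100)³ + (-100)² = 1010000; 1010000 > 0 — holds

Answer: Partially: fails for x = 100, holds for x = -100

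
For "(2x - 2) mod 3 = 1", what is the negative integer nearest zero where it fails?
Testing negative integers from -1 downward:
x = -1: LHS = (2·(-1) - 2) mod 3 = (-4) mod 3 = 2; 2 = 1 — FAILS  ← closest negative counterexample to 0

Answer: x = -1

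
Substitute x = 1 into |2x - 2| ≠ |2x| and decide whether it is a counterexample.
Substitute x = 1 into the relation:
x = 1: LHS = |2·1 - 2| = |0| = 0, RHS = |2·1| = |2| = 2; 0 ≠ 2 — holds

The relation holds at x = 1, so it is not a counterexample.

Answer: No, x = 1 is not a counterexample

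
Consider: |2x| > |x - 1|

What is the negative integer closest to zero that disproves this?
Testing negative integers from -1 downward:
x = -1: LHS = |2·(-1)| = |-2| = 2, RHS = |(-1) - 1| = |-2| = 2; 2 > 2 — FAILS  ← closest negative counterexample to 0

Answer: x = -1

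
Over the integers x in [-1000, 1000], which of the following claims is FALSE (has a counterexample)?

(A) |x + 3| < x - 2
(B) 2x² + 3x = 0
(A) x = 0: LHS = |0 + 3| = |3| = 3, RHS = 0 - 2 = -2; 3 < -2 — FAILS
(B) x = 1: LHS = 2·1² + 3·1 = 5; 5 = 0 — FAILS

Answer: Both A and B are false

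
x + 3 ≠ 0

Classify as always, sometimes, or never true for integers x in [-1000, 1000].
Holds at x = 0: LHS = 0 + 3 = 3; 3 ≠ 0 — holds
Fails at x = -3: LHS = (-3) + 3 = 0; 0 ≠ 0 — FAILS
It is satisfied by some integers in the range but not all.

Answer: Sometimes true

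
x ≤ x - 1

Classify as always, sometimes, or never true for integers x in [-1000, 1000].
Over all integers in [-1000, 1000], LHS − RHS is smallest at x = 0, where it equals 1:
x = 0: RHS = 0 - 1 = -1; 0 ≤ -1 — FAILS
At the ends of the range:
x = -1000: RHS = (-1000) - 1 = -1001; -1000 ≤ -1001 — FAILS
x = 1000: RHS = 1000 - 1 = 999; 1000 ≤ 999 — FAILS
Hence LHS − RHS is never zero or negative, i.e. LHS > RHS throughout, so the claimed relation (≤) fails for every integer in [-1000, 1000].

No integer in the range satisfies it.

Answer: Never true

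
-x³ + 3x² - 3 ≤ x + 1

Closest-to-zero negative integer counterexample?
Testing negative integers from -1 downward:
x = -1: LHS = -(-1)³ + 3·(-1)² - 3 = 1, RHS = (-1) + 1 = 0; 1 ≤ 0 — FAILS  ← closest negative counterexample to 0

Answer: x = -1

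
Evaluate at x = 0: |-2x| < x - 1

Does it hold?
x = 0: LHS = |-2·0| = |0| = 0, RHS = 0 - 1 = -1; 0 < -1 — FAILS

The relation fails at x = 0, so x = 0 is a counterexample.

Answer: No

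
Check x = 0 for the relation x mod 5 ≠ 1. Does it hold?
x = 0: LHS = 0 mod 5 = 0; 0 ≠ 1 — holds

The relation is satisfied at x = 0.

Answer: Yes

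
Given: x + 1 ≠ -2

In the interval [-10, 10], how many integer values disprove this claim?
Counterexamples in [-10, 10]: {-3}.

Counting them gives 1 values.

Answer: 1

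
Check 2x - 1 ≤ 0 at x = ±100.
x = 100: LHS = 2·100 - 1 = 199; 199 ≤ 0 — FAILS
x = -100: LHS = 2·(-100) - 1 = -201; -201 ≤ 0 — holds

Answer: Partially: fails for x = 100, holds for x = -100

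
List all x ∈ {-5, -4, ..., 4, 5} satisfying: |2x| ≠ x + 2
Holds for: {-5, -4, -3, -2, -1, 0, 1, 3, 4, 5}
Fails for: {2}

Answer: {-5, -4, -3, -2, -1, 0, 1, 3, 4, 5}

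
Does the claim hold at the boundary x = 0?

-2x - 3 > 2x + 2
x = 0: LHS = -2·0 - 3 = -3, RHS = 2·0 + 2 = 2; -3 > 2 — FAILS

The relation fails at x = 0, so x = 0 is a counterexample.

Answer: No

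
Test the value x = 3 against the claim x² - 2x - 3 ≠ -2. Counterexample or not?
Substitute x = 3 into the relation:
x = 3: LHS = 3² - 2·3 - 3 = 0; 0 ≠ -2 — holds

The relation holds at x = 3, so it is not a counterexample.

Answer: No, x = 3 is not a counterexample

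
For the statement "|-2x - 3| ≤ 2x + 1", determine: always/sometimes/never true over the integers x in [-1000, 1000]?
Over all integers in [-1000, 1000], LHS − RHS is smallest at x = 0, where it equals 2:
x = 0: LHS = |-2·0 - 3| = |-3| = 3, RHS = 2·0 + 1 = 1; 3 ≤ 1 — FAILS
At the ends of the range:
x = -1000: LHS = |-2·(-1000) - 3| = |1997| = 1997, RHS = 2·(-1000) + 1 = -1999; 1997 ≤ -1999 — FAILS
x = 1000: LHS = |-2·1000 - 3| = |-2003| = 2003, RHS = 2·1000 + 1 = 2001; 2003 ≤ 2001 — FAILS
Hence LHS − RHS is never zero or negative, i.e. LHS > RHS throughout, so the claimed relation (≤) fails for every integer in [-1000, 1000].

No integer in the range satisfies it.

Answer: Never true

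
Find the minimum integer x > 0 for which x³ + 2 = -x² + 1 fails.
Testing positive integers:
x = 1: LHS = 1³ + 2 = 3, RHS = -1² + 1 = 0; 3 = 0 — FAILS  ← smallest positive counterexample

Answer: x = 1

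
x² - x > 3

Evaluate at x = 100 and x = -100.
x = 100: LHS = 100² - 100 = 9900; 9900 > 3 — holds
x = -100: LHS = (-100)² - (-100) = 10100; 10100 > 3 — holds

Answer: Yes, holds for both x = 100 and x = -100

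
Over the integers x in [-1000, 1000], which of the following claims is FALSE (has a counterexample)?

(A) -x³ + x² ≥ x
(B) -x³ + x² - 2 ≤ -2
(A) x = 1: LHS = -1³ + 1² = 0; 0 ≥ 1 — FAILS
(B) x = -1: LHS = -(-1)³ + (-1)² - 2 = 0; 0 ≤ -2 — FAILS

Answer: Both A and B are false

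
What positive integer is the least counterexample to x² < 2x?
Testing positive integers:
x = 1: LHS = 1² = 1, RHS = 2·1 = 2; 1 < 2 — holds
x = 2: LHS = 2² = 4, RHS = 2·2 = 4; 4 < 4 — FAILS  ← smallest positive counterexample

Answer: x = 2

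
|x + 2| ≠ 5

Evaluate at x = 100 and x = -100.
x = 100: LHS = |100 + 2| = |102| = 102; 102 ≠ 5 — holds
x = -100: LHS = |(-100) + 2| = |-98| = 98; 98 ≠ 5 — holds

Answer: Yes, holds for both x = 100 and x = -100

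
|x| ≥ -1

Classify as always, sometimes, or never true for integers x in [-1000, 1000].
An absolute value is never negative, so the left side is ≥ 0 for every x, while the right side is -1. Tightest case in [-1000, 1000] is x = 0:
x = 0: LHS = |0| = 0; 0 ≥ -1 — holds
Hence LHS − RHS is never negative, i.e. LHS ≥ RHS throughout, so the relation holds for every integer in [-1000, 1000].

No counterexample exists.

Answer: Always true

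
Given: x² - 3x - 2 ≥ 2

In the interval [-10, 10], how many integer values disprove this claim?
Counterexamples in [-10, 10]: {0, 1, 2, 3}.

Counting them gives 4 values.

Answer: 4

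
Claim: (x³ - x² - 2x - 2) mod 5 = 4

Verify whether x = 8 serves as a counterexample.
Substitute x = 8 into the relation:
x = 8: LHS = (8³ - 8² - 2·8 - 2) mod 5 = 430 mod 5 = 0; 0 = 4 — FAILS

Since the claim fails at x = 8, this value is a counterexample.

Answer: Yes, x = 8 is a counterexample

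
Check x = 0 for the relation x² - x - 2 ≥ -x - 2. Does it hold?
x = 0: LHS = 0² - 0 - 2 = -2, RHS = -0 - 2 = -2; -2 ≥ -2 — holds

The relation is satisfied at x = 0.

Answer: Yes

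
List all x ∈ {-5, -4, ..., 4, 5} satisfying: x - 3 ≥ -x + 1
Holds for: {2, 3, 4, 5}
Fails for: {-5, -4, -3, -2, -1, 0, 1}

Answer: {2, 3, 4, 5}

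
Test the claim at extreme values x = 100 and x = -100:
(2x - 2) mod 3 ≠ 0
x = 100: LHS = (2·100 - 2) mod 3 = 198 mod 3 = 0; 0 ≠ 0 — FAILS
x = -100: LHS = (2·(-100) - 2) mod 3 = (-202) mod 3 = 2; 2 ≠ 0 — holds

Answer: Partially: fails for x = 100, holds for x = -100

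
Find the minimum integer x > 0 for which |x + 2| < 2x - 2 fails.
Testing positive integers:
x = 1: LHS = |1 + 2| = |3| = 3, RHS = 2·1 - 2 = 0; 3 < 0 — FAILS  ← smallest positive counterexample

Answer: x = 1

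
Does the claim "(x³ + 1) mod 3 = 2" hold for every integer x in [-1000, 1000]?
The claim fails at x = 0:
x = 0: LHS = (0³ + 1) mod 3 = 1 mod 3 = 1; 1 = 2 — FAILS

Because a single integer refutes it, the statement is false.

Answer: False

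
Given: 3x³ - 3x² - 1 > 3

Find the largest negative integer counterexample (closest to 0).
Testing negative integers from -1 downward:
x = -1: LHS = 3·(-1)³ - 3·(-1)² - 1 = -7; -7 > 3 — FAILS  ← closest negative counterexample to 0

Answer: x = -1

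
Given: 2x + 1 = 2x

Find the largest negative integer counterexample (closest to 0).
Testing negative integers from -1 downward:
x = -1: LHS = 2·(-1) + 1 = -1, RHS = 2·(-1) = -2; -1 = -2 — FAILS  ← closest negative counterexample to 0

Answer: x = -1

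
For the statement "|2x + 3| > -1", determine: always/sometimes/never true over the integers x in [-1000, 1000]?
An absolute value is never negative, so the left side is ≥ 0 for every x, while the right side is -1. Tightest case in [-1000, 1000] is x = -1:
x = -1: LHS = |2·(-1) + 3| = |1| = 1; 1 > -1 — holds
Hence LHS − RHS is never zero or negative, i.e. LHS > RHS throughout, so the relation holds for every integer in [-1000, 1000].

No counterexample exists.

Answer: Always true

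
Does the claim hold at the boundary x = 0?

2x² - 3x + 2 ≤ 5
x = 0: LHS = 2·0² - 3·0 + 2 = 2; 2 ≤ 5 — holds

The relation is satisfied at x = 0.

Answer: Yes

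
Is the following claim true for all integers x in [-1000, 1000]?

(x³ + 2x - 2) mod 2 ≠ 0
The claim fails at x = 0:
x = 0: LHS = (0³ + 2·0 - 2) mod 2 = (-2) mod 2 = 0; 0 ≠ 0 — FAILS

Because a single integer refutes it, the statement is false.

Answer: False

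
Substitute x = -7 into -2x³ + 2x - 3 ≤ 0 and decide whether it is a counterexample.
Substitute x = -7 into the relation:
x = -7: LHS = -2·(-7)³ + 2·(-7) - 3 = 669; 669 ≤ 0 — FAILS

Since the claim fails at x = -7, this value is a counterexample.

Answer: Yes, x = -7 is a counterexample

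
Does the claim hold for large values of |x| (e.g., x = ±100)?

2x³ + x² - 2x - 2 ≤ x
x = 100: LHS = 2·100³ + 100² - 2·100 - 2 = 2009798; 2009798 ≤ 100 — FAILS
x = -100: LHS = 2·(-100)³ + (-100)² - 2·(-100) - 2 = -1989802; -1989802 ≤ -100 — holds

Answer: Partially: fails for x = 100, holds for x = -100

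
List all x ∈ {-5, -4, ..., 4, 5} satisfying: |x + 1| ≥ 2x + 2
Holds for: {-5, -4, -3, -2, -1}
Fails for: {0, 1, 2, 3, 4, 5}

Answer: {-5, -4, -3, -2, -1}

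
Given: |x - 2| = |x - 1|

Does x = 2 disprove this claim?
Substitute x = 2 into the relation:
x = 2: LHS = |2 - 2| = |0| = 0, RHS = |2 - 1| = |1| = 1; 0 = 1 — FAILS

Since the claim fails at x = 2, this value is a counterexample.

Answer: Yes, x = 2 is a counterexample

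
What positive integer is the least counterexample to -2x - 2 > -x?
Testing positive integers:
x = 1: LHS = -2·1 - 2 = -4; -4 > -1 — FAILS  ← smallest positive counterexample

Answer: x = 1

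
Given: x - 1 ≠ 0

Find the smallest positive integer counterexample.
Testing positive integers:
x = 1: LHS = 1 - 1 = 0; 0 ≠ 0 — FAILS  ← smallest positive counterexample

Answer: x = 1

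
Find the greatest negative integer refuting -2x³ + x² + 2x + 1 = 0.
Testing negative integers from -1 downward:
x = -1: LHS = -2·(-1)³ + (-1)² + 2·(-1) + 1 = 2; 2 = 0 — FAILS  ← closest negative counterexample to 0

Answer: x = -1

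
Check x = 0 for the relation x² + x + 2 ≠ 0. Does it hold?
x = 0: LHS = 0² + 0 + 2 = 2; 2 ≠ 0 — holds

The relation is satisfied at x = 0.

Answer: Yes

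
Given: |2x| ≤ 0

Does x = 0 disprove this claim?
Substitute x = 0 into the relation:
x = 0: LHS = |2·0| = |0| = 0; 0 ≤ 0 — holds

The claim holds here, so x = 0 is not a counterexample. (A counterexample exists elsewhere, e.g. x = 1.)

Answer: No, x = 0 is not a counterexample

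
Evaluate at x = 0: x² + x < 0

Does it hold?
x = 0: LHS = 0² + 0 = 0; 0 < 0 — FAILS

The relation fails at x = 0, so x = 0 is a counterexample.

Answer: No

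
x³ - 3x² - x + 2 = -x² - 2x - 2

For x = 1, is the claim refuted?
Substitute x = 1 into the relation:
x = 1: LHS = 1³ - 3·1² - 1 + 2 = -1, RHS = -1² - 2·1 - 2 = -5; -1 = -5 — FAILS

Since the claim fails at x = 1, this value is a counterexample.

Answer: Yes, x = 1 is a counterexample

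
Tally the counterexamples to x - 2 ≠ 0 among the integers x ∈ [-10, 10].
Counterexamples in [-10, 10]: {2}.

Counting them gives 1 values.

Answer: 1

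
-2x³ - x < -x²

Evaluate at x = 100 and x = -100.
x = 100: LHS = -2·100³ - 100 = -2000100, RHS = -100² = -10000; -2000100 < -10000 — holds
x = -100: LHS = -2·(-100)³ - (-100) = 2000100, RHS = -(-100)² = -10000; 2000100 < -10000 — FAILS

Answer: Partially: holds for x = 100, fails for x = -100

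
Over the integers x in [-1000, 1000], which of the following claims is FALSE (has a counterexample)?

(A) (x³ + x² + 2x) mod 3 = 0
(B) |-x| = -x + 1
(A) x = 1: LHS = (1³ + 1² + 2·1) mod 3 = 4 mod 3 = 1; 1 = 0 — FAILS
(B) x = 0: LHS = |-0| = |0| = 0, RHS = -0 + 1 = 1; 0 = 1 — FAILS

Answer: Both A and B are false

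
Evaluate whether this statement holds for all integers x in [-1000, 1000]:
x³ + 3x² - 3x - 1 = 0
The claim fails at x = 0:
x = 0: LHS = 0³ + 3·0² - 3·0 - 1 = -1; -1 = 0 — FAILS

Because a single integer refutes it, the statement is false.

Answer: False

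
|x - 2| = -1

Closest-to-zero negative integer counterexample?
Testing negative integers from -1 downward:
x = -1: LHS = |(-1) - 2| = |-3| = 3; 3 = -1 — FAILS  ← closest negative counterexample to 0

Answer: x = -1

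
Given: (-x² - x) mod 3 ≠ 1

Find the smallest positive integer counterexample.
Testing positive integers:
x = 1: LHS = (-1² - 1) mod 3 = (-2) mod 3 = 1; 1 ≠ 1 — FAILS  ← smallest positive counterexample

Answer: x = 1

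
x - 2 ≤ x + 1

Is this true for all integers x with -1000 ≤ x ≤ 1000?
Over all integers in [-1000, 1000], LHS − RHS is largest at x = 0, where it equals -3:
x = 0: LHS = 0 - 2 = -2, RHS = 0 + 1 = 1; -2 ≤ 1 — holds
At the ends of the range:
x = -1000: LHS = (-1000) - 2 = -1002, RHS = (-1000) + 1 = -999; -1002 ≤ -999 — holds
x = 1000: LHS = 1000 - 2 = 998, RHS = 1000 + 1 = 1001; 998 ≤ 1001 — holds
Hence LHS − RHS is never positive, i.e. LHS ≤ RHS throughout, so the relation holds for every integer in [-1000, 1000].

No counterexample exists.

Answer: True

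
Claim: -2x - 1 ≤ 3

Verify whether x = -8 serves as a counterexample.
Substitute x = -8 into the relation:
x = -8: LHS = -2·(-8) - 1 = 15; 15 ≤ 3 — FAILS

Since the claim fails at x = -8, this value is a counterexample.

Answer: Yes, x = -8 is a counterexample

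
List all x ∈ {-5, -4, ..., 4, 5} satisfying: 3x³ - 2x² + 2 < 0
Holds for: {-5, -4, -3, -2, -1}
Fails for: {0, 1, 2, 3, 4, 5}

Answer: {-5, -4, -3, -2, -1}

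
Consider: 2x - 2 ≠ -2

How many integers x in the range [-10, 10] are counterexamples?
Counterexamples in [-10, 10]: {0}.

Counting them gives 1 values.

Answer: 1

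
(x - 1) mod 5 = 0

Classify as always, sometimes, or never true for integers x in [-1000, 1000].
Holds at x = 1: LHS = (1 - 1) mod 5 = 0 mod 5 = 0; 0 = 0 — holds
Fails at x = 0: LHS = (0 - 1) mod 5 = (-1) mod 5 = 4; 4 = 0 — FAILS
It is satisfied by some integers in the range but not all.

Answer: Sometimes true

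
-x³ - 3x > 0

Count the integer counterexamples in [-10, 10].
Counterexamples in [-10, 10]: {0, 1, 2, 3, 4, 5, 6, 7, 8, 9, 10}.

Counting them gives 11 values.

Answer: 11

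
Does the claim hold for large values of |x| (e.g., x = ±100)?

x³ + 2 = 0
x = 100: LHS = 100³ + 2 = 1000002; 1000002 = 0 — FAILS
x = -100: LHS = (-100)³ + 2 = -999998; -999998 = 0 — FAILS

Answer: No, fails for both x = 100 and x = -100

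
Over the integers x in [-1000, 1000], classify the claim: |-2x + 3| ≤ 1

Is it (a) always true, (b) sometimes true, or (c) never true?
Holds at x = 1: LHS = |-2·1 + 3| = |1| = 1; 1 ≤ 1 — holds
Fails at x = 0: LHS = |-2·0 + 3| = |3| = 3; 3 ≤ 1 — FAILS
It is satisfied by some integers in the range but not all.

Answer: Sometimes true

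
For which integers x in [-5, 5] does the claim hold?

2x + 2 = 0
Holds for: {-1}
Fails for: {-5, -4, -3, -2, 0, 1, 2, 3, 4, 5}

Answer: {-1}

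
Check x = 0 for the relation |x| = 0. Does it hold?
x = 0: LHS = |0| = 0; 0 = 0 — holds

The relation is satisfied at x = 0.

Answer: Yes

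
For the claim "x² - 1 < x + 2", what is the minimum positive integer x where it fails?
Testing positive integers:
x = 1: LHS = 1² - 1 = 0, RHS = 1 + 2 = 3; 0 < 3 — holds
x = 2: LHS = 2² - 1 = 3, RHS = 2 + 2 = 4; 3 < 4 — holds
x = 3: LHS = 3² - 1 = 8, RHS = 3 + 2 = 5; 8 < 5 — FAILS  ← smallest positive counterexample

Answer: x = 3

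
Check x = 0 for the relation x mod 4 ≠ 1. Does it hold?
x = 0: LHS = 0 mod 4 = 0; 0 ≠ 1 — holds

The relation is satisfied at x = 0.

Answer: Yes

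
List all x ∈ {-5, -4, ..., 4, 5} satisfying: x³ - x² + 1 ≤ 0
Holds for: {-5, -4, -3, -2, -1}
Fails for: {0, 1, 2, 3, 4, 5}

Answer: {-5, -4, -3, -2, -1}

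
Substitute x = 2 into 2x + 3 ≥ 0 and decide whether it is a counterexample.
Substitute x = 2 into the relation:
x = 2: LHS = 2·2 + 3 = 7; 7 ≥ 0 — holds

The claim holds here, so x = 2 is not a counterexample. (A counterexample exists elsewhere, e.g. x = -2.)

Answer: No, x = 2 is not a counterexample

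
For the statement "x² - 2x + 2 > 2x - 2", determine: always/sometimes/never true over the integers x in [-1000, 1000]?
Holds at x = 0: LHS = 0² - 2·0 + 2 = 2, RHS = 2·0 - 2 = -2; 2 > -2 — holds
Fails at x = 2: LHS = 2² - 2·2 + 2 = 2, RHS = 2·2 - 2 = 2; 2 > 2 — FAILS
It is satisfied by some integers in the range but not all.

Answer: Sometimes true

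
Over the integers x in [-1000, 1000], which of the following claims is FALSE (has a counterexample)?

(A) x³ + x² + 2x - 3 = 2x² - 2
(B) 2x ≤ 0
(A) x = 0: LHS = 0³ + 0² + 2·0 - 3 = -3, RHS = 2·0² - 2 = -2; -3 = -2 — FAILS
(B) x = 1: LHS = 2·1 = 2; 2 ≤ 0 — FAILS

Answer: Both A and B are false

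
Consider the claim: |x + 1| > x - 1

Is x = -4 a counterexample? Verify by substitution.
Substitute x = -4 into the relation:
x = -4: LHS = |(-4) + 1| = |-3| = 3, RHS = (-4) - 1 = -5; 3 > -5 — holds

The relation holds at x = -4, so it is not a counterexample.

Answer: No, x = -4 is not a counterexample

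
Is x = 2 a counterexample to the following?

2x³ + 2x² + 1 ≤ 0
Substitute x = 2 into the relation:
x = 2: LHS = 2·2³ + 2·2² + 1 = 25; 25 ≤ 0 — FAILS

Since the claim fails at x = 2, this value is a counterexample.

Answer: Yes, x = 2 is a counterexample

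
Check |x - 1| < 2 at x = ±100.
x = 100: LHS = |100 - 1| = |99| = 99; 99 < 2 — FAILS
x = -100: LHS = |(-100) - 1| = |-101| = 101; 101 < 2 — FAILS

Answer: No, fails for both x = 100 and x = -100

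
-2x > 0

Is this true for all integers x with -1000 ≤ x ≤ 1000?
The claim fails at x = 0:
x = 0: LHS = -2·0 = 0; 0 > 0 — FAILS

Because a single integer refutes it, the statement is false.

Answer: False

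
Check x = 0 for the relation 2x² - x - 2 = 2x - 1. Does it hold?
x = 0: LHS = 2·0² - 0 - 2 = -2, RHS = 2·0 - 1 = -1; -2 = -1 — FAILS

The relation fails at x = 0, so x = 0 is a counterexample.

Answer: No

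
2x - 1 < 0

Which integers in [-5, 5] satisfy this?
Holds for: {-5, -4, -3, -2, -1, 0}
Fails for: {1, 2, 3, 4, 5}

Answer: {-5, -4, -3, -2, -1, 0}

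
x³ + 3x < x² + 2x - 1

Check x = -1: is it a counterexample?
Substitute x = -1 into the relation:
x = -1: LHS = (-1)³ + 3·(-1) = -4, RHS = (-1)² + 2·(-1) - 1 = -2; -4 < -2 — holds

The claim holds here, so x = -1 is not a counterexample. (A counterexample exists elsewhere, e.g. x = 0.)

Answer: No, x = -1 is not a counterexample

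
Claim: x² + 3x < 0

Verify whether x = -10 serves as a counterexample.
Substitute x = -10 into the relation:
x = -10: LHS = (-10)² + 3·(-10) = 70; 70 < 0 — FAILS

Since the claim fails at x = -10, this value is a counterexample.

Answer: Yes, x = -10 is a counterexample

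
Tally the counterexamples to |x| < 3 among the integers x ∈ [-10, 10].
Counterexamples in [-10, 10]: {-10, -9, -8, -7, -6, -5, -4, -3, 3, 4, 5, 6, 7, 8, 9, 10}.

Counting them gives 16 values.

Answer: 16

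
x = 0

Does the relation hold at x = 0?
x = 0: 0 = 0 — holds

The relation is satisfied at x = 0.

Answer: Yes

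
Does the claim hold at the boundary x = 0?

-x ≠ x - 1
x = 0: LHS = -0 = 0, RHS = 0 - 1 = -1; 0 ≠ -1 — holds

The relation is satisfied at x = 0.

Answer: Yes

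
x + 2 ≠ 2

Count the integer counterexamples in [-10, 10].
Counterexamples in [-10, 10]: {0}.

Counting them gives 1 values.

Answer: 1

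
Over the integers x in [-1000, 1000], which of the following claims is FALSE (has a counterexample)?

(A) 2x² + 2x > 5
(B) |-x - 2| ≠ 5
(A) x = 0: LHS = 2·0² + 2·0 = 0; 0 > 5 — FAILS
(B) x = 3: LHS = |-3 - 2| = |-5| = 5; 5 ≠ 5 — FAILS

Answer: Both A and B are false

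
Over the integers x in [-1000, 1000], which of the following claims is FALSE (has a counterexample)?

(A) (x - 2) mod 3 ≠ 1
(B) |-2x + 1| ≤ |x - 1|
(A) x = 0: LHS = (0 - 2) mod 3 = (-2) mod 3 = 1; 1 ≠ 1 — FAILS
(B) x = 1: LHS = |-2·1 + 1| = |-1| = 1, RHS = |1 - 1| = |0| = 0; 1 ≤ 0 — FAILS

Answer: Both A and B are false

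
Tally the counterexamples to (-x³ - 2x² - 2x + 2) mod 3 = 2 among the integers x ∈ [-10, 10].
Counterexamples in [-10, 10]: {-10, -8, -7, -5, -4, -2, -1, 1, 2, 4, 5, 7, 8, 10}.

Counting them gives 14 values.

Answer: 14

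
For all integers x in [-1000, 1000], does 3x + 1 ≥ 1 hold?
The claim fails at x = -1:
x = -1: LHS = 3·(-1) + 1 = -2; -2 ≥ 1 — FAILS

Because a single integer refutes it, the statement is false.

Answer: False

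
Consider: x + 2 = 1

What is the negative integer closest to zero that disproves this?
Testing negative integers from -1 downward:
x = -1: LHS = (-1) + 2 = 1; 1 = 1 — holds
x = -2: LHS = (-2) + 2 = 0; 0 = 1 — FAILS  ← closest negative counterexample to 0

Answer: x = -2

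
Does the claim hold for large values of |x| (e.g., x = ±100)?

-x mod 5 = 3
x = 100: LHS = (-100) mod 5 = 0; 0 = 3 — FAILS
x = -100: LHS = (-(-100)) mod 5 = 100 mod 5 = 0; 0 = 3 — FAILS

Answer: No, fails for both x = 100 and x = -100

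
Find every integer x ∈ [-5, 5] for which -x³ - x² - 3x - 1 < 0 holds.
Holds for: {0, 1, 2, 3, 4, 5}
Fails for: {-5, -4, -3, -2, -1}

Answer: {0, 1, 2, 3, 4, 5}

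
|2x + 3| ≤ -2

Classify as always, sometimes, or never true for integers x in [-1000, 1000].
An absolute value is never negative, so the left side is ≥ 0 for every x, while the right side is -2. Tightest case in [-1000, 1000] is x = -1:
x = -1: LHS = |2·(-1) + 3| = |1| = 1; 1 ≤ -2 — FAILS
Hence LHS − RHS is never zero or negative, i.e. LHS > RHS throughout, so the claimed relation (≤) fails for every integer in [-1000, 1000].

No integer in the range satisfies it.

Answer: Never true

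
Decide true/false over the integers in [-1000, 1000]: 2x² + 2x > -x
The claim fails at x = 0:
x = 0: LHS = 2·0² + 2·0 = 0, RHS = -0 = 0; 0 > 0 — FAILS

Because a single integer refutes it, the statement is false.

Answer: False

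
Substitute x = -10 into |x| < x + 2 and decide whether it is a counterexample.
Substitute x = -10 into the relation:
x = -10: LHS = |-10| = 10, RHS = (-10) + 2 = -8; 10 < -8 — FAILS

Since the claim fails at x = -10, this value is a counterexample.

Answer: Yes, x = -10 is a counterexample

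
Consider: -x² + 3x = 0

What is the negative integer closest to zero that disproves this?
Testing negative integers from -1 downward:
x = -1: LHS = -(-1)² + 3·(-1) = -4; -4 = 0 — FAILS  ← closest negative counterexample to 0

Answer: x = -1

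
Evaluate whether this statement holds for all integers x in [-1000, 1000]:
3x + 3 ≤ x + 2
The claim fails at x = 0:
x = 0: LHS = 3·0 + 3 = 3, RHS = 0 + 2 = 2; 3 ≤ 2 — FAILS

Because a single integer refutes it, the statement is false.

Answer: False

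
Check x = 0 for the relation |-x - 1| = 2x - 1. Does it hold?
x = 0: LHS = |-0 - 1| = |-1| = 1, RHS = 2·0 - 1 = -1; 1 = -1 — FAILS

The relation fails at x = 0, so x = 0 is a counterexample.

Answer: No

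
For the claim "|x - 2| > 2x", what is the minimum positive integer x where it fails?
Testing positive integers:
x = 1: LHS = |1 - 2| = |-1| = 1, RHS = 2·1 = 2; 1 > 2 — FAILS  ← smallest positive counterexample

Answer: x = 1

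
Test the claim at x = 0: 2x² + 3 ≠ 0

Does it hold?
x = 0: LHS = 2·0² + 3 = 3; 3 ≠ 0 — holds

The relation is satisfied at x = 0.

Answer: Yes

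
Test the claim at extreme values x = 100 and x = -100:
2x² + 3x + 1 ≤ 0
x = 100: LHS = 2·100² + 3·100 + 1 = 20301; 20301 ≤ 0 — FAILS
x = -100: LHS = 2·(-100)² + 3·(-100) + 1 = 19701; 19701 ≤ 0 — FAILS

Answer: No, fails for both x = 100 and x = -100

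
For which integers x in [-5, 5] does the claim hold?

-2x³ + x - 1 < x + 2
Holds for: {-1, 0, 1, 2, 3, 4, 5}
Fails for: {-5, -4, -3, -2}

Answer: {-1, 0, 1, 2, 3, 4, 5}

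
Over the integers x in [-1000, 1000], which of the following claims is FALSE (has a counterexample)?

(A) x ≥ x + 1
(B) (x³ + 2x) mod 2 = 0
(A) x = 0: RHS = 0 + 1 = 1; 0 ≥ 1 — FAILS
(B) x = 1: LHS = (1³ + 2·1) mod 2 = 3 mod 2 = 1; 1 = 0 — FAILS

Answer: Both A and B are false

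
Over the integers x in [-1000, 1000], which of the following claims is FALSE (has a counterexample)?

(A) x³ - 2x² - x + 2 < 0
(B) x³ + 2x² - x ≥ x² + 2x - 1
(A) x = 0: LHS = 0³ - 2·0² - 0 + 2 = 2; 2 < 0 — FAILS
(B) x = -3: LHS = (-3)³ + 2·(-3)² - (-3) = -6, RHS = (-3)² + 2·(-3) - 1 = 2; -6 ≥ 2 — FAILS

Answer: Both A and B are false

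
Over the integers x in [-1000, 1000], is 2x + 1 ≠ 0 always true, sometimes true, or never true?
Track d = LHS − RHS over the integers in [-1000, 1000]. Equality would need d = 0, but d changes sign only between consecutive integers, jumping over 0:
x = -1: LHS = 2·(-1) + 1 = -1; -1 ≠ 0 — holds  (d = -1)
x = 0: LHS = 2·0 + 1 = 1; 1 ≠ 0 — holds  (d = 1)
Away from these crossings d keeps a constant sign, and checking every integer in [-1000, 1000] confirms d ≠ 0 throughout. Hence the two sides are never equal, so the relation holds for every integer in [-1000, 1000].

No counterexample exists.

Answer: Always true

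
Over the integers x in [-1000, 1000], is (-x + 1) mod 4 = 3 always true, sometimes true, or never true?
Holds at x = 2: LHS = (-2 + 1) mod 4 = (-1) mod 4 = 3; 3 = 3 — holds
Fails at x = 0: LHS = (-0 + 1) mod 4 = 1 mod 4 = 1; 1 = 3 — FAILS
It is satisfied by some integers in the range but not all.

Answer: Sometimes true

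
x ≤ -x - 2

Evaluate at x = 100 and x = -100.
x = 100: RHS = -100 - 2 = -102; 100 ≤ -102 — FAILS
x = -100: RHS = -(-100) - 2 = 98; -100 ≤ 98 — holds

Answer: Partially: fails for x = 100, holds for x = -100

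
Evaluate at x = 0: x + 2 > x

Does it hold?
x = 0: LHS = 0 + 2 = 2; 2 > 0 — holds

The relation is satisfied at x = 0.

Answer: Yes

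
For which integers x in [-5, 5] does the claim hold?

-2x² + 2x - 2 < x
Over all integers in [-5, 5], LHS − RHS is largest at x = 0, where it equals -2:
x = 0: LHS = -2·0² + 2·0 - 2 = -2; -2 < 0 — holds
At the ends of the range:
x = -5: LHS = -2·(-5)² + 2·(-5) - 2 = -62; -62 < -5 — holds
x = 5: LHS = -2·5² + 2·5 - 2 = -42; -42 < 5 — holds
Hence LHS − RHS is never zero or positive, i.e. LHS < RHS throughout, so the relation holds for every integer in [-5, 5].

Answer: All integers in [-5, 5]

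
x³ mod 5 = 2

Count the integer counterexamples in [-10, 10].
Counterexamples in [-10, 10]: {-10, -9, -8, -6, -5, -4, -3, -1, 0, 1, 2, 4, 5, 6, 7, 9, 10}.

Counting them gives 17 values.

Answer: 17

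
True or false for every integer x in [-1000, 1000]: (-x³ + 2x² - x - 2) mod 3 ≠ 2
The claim fails at x = -1:
x = -1: LHS = (-(-1)³ + 2·(-1)² - (-1) - 2) mod 3 = 2 mod 3 = 2; 2 ≠ 2 — FAILS

Because a single integer refutes it, the statement is false.

Answer: False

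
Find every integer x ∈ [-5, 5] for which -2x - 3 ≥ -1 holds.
Holds for: {-5, -4, -3, -2, -1}
Fails for: {0, 1, 2, 3, 4, 5}

Answer: {-5, -4, -3, -2, -1}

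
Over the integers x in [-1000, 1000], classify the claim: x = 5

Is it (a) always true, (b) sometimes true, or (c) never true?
Holds at x = 5: 5 = 5 — holds
Fails at x = 0: 0 = 5 — FAILS
It is satisfied by some integers in the range but not all.

Answer: Sometimes true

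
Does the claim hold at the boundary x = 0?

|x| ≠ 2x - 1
x = 0: LHS = |0| = 0, RHS = 2·0 - 1 = -1; 0 ≠ -1 — holds

The relation is satisfied at x = 0.

Answer: Yes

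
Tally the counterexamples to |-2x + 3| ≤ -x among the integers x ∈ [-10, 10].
Counterexamples in [-10, 10]: {-10, -9, -8, -7, -6, -5, -4, -3, -2, -1, 0, 1, 2, 3, 4, 5, 6, 7, 8, 9, 10}.

Counting them gives 21 values.

Answer: 21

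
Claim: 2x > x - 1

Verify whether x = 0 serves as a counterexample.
Substitute x = 0 into the relation:
x = 0: LHS = 2·0 = 0, RHS = 0 - 1 = -1; 0 > -1 — holds

The claim holds here, so x = 0 is not a counterexample. (A counterexample exists elsewhere, e.g. x = -1.)

Answer: No, x = 0 is not a counterexample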